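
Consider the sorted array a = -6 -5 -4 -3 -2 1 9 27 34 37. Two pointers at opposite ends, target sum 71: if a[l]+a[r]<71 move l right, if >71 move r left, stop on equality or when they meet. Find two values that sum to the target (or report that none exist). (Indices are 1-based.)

[1,10] -6+37=31 <71 → l++
[2,10] -5+37=32 <71 → l++
[3,10] -4+37=33 <71 → l++
[4,10] -3+37=34 <71 → l++
[5,10] -2+37=35 <71 → l++
[6,10] 1+37=38 <71 → l++
[7,10] 9+37=46 <71 → l++
[8,10] 27+37=64 <71 → l++
[9,10] 34+37=71 → found

(34, 37)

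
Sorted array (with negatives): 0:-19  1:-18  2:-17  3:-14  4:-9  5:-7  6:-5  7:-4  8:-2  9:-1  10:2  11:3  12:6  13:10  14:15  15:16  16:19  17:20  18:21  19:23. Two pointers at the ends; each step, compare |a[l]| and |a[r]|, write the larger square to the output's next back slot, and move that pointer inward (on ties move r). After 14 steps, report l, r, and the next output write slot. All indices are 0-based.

[0,19] |-19|<=|23| out[19]=529 → r--
[0,18] |-19|<=|21| out[18]=441 → r--
[0,17] |-19|<=|20| out[17]=400 → r--
[0,16] |-19|<=|19| out[16]=361 → r--
[0,15] |-19|>|16| out[15]=361 → l++
[1,15] |-18|>|16| out[14]=324 → l++
[2,15] |-17|>|16| out[13]=289 → l++
[3,15] |-14|<=|16| out[12]=256 → r--
[3,14] |-14|<=|15| out[11]=225 → r--
[3,13] |-14|>|10| out[10]=196 → l++
[4,13] |-9|<=|10| out[9]=100 → r--
[4,12] |-9|>|6| out[8]=81 → l++
[5,12] |-7|>|6| out[7]=49 → l++
[6,12] |-5|<=|6| out[6]=36 → r--

l=6, r=11, next write slot=5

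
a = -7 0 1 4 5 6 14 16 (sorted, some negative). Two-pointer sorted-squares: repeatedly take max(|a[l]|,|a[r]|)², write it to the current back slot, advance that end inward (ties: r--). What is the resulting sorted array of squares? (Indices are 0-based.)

[0,7] |-7|<=|16| out[7]=256 → r--
[0,6] |-7|<=|14| out[6]=196 → r--
[0,5] |-7|>|6| out[5]=49 → l++
[1,5] |0|<=|6| out[4]=36 → r--
[1,4] |0|<=|5| out[3]=25 → r--
[1,3] |0|<=|4| out[2]=16 → r--
[1,2] |0|<=|1| out[1]=1 → r--
[1,1] |0|<=|0| out[0]=0 → r--

[0, 1, 16, 25, 36, 49, 196, 256]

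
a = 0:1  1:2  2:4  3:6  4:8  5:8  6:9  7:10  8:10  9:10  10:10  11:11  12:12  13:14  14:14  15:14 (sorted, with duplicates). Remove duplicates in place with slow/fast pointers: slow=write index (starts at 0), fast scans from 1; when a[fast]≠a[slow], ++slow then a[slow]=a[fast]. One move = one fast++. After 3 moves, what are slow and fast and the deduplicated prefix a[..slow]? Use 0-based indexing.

slow=3, fast=4, prefix=[1, 2, 4, 6]

slow=0 fast=1: a[fast]=2≠a[slow]=1 write a[1]=2, slow++,fast++
slow=1 fast=2: a[fast]=4≠a[slow]=2 write a[2]=4, slow++,fast++
slow=2 fast=3: a[fast]=6≠a[slow]=4 write a[3]=6, slow++,fast++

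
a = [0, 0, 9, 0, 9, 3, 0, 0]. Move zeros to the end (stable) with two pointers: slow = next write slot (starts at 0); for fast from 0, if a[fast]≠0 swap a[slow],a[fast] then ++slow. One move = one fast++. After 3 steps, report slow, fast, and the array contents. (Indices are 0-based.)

(s=0,f=0) a[fast]=0 → fast++
(s=0,f=1) a[fast]=0 → fast++
(s=0,f=2) a[fast]=9≠0 swap→a[0]=9 → slow++,fast++

slow=1, fast=3, a=[9, 0, 0, 0, 9, 3, 0, 0]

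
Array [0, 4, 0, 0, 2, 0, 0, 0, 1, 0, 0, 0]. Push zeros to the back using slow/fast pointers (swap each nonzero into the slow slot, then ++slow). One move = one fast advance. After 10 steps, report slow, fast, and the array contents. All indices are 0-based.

slow=3, fast=10, a=[4, 2, 1, 0, 0, 0, 0, 0, 0, 0, 0, 0]

(s=0,f=0) a[fast]=0 → fast++
(s=0,f=1) a[fast]=4≠0 swap→a[0]=4 → slow++,fast++
(s=1,f=2) a[fast]=0 → fast++
(s=1,f=3) a[fast]=0 → fast++
(s=1,f=4) a[fast]=2≠0 swap→a[1]=2 → slow++,fast++
(s=2,f=5) a[fast]=0 → fast++
(s=2,f=6) a[fast]=0 → fast++
(s=2,f=7) a[fast]=0 → fast++
(s=2,f=8) a[fast]=1≠0 swap→a[2]=1 → slow++,fast++
(s=3,f=9) a[fast]=0 → fast++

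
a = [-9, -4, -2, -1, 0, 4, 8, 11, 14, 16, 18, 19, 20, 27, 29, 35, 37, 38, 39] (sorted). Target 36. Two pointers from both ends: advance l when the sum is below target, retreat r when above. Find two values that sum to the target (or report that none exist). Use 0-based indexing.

(-2, 38)

l=0 r=18: -9+39=30 <36, l++
l=1 r=18: -4+39=35 <36, l++
l=2 r=18: -2+39=37 >36, r--
l=2 r=17: -2+38=36, found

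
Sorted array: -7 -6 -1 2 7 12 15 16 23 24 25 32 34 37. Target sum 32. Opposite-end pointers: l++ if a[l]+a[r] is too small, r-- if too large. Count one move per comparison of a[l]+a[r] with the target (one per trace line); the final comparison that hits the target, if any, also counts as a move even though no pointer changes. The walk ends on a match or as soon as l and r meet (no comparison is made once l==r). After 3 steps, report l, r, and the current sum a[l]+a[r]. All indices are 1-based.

l=3, r=13, sum=33

[1,14] -7+37=30 <32 → l++
[2,14] -6+37=31 <32 → l++
[3,14] -1+37=36 >32 → r--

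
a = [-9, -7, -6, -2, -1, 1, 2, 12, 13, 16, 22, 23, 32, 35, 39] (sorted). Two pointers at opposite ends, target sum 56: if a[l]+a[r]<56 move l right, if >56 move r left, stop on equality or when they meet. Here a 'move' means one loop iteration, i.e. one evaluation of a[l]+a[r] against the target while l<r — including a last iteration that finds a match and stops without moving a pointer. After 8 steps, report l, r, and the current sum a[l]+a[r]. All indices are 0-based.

l=8, r=14, sum=52

l=0 r=14: -9+39=30 <56, l++
l=1 r=14: -7+39=32 <56, l++
l=2 r=14: -6+39=33 <56, l++
l=3 r=14: -2+39=37 <56, l++
l=4 r=14: -1+39=38 <56, l++
l=5 r=14: 1+39=40 <56, l++
l=6 r=14: 2+39=41 <56, l++
l=7 r=14: 12+39=51 <56, l++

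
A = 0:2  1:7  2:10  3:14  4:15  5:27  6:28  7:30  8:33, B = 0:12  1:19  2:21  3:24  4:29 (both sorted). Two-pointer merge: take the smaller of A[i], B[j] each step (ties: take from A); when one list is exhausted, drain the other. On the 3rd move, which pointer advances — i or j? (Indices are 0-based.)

[i=0,j=0] A[i]=2<=B[j]=12 take 2 → i++
[i=1,j=0] A[i]=7<=B[j]=12 take 7 → i++
[i=2,j=0] A[i]=10<=B[j]=12 take 10 → i++

i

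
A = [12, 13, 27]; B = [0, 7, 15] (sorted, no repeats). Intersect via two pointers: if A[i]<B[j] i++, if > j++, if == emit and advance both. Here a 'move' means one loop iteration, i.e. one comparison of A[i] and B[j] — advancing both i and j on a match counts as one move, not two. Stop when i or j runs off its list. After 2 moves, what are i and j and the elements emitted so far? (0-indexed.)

i=0 j=0: 12>0, j++
i=0 j=1: 12>7, j++

i=0, j=2, emitted=[]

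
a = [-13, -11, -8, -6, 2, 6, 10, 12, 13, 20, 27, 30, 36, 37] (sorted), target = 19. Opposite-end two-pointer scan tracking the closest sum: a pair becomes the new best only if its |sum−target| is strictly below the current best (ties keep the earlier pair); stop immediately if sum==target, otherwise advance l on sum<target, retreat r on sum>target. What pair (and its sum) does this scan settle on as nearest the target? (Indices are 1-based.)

pair (-11, 30) with sum 19 (|Δ|=0)

l=1 r=14: -13+37=24 d=5 *, r--
l=1 r=13: -13+36=23 d=4 *, r--
l=1 r=12: -13+30=17 d=2 *, l++
l=2 r=12: -11+30=19 d=0 *, stop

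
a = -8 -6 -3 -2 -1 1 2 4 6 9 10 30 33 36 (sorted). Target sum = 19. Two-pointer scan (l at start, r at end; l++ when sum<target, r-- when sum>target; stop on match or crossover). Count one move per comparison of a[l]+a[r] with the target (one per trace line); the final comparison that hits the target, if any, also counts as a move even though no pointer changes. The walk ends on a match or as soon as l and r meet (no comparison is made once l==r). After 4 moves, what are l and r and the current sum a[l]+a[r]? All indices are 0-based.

l=1, r=10, sum=4

[0,13] -8+36=28 >19 → r--
[0,12] -8+33=25 >19 → r--
[0,11] -8+30=22 >19 → r--
[0,10] -8+10=2 <19 → l++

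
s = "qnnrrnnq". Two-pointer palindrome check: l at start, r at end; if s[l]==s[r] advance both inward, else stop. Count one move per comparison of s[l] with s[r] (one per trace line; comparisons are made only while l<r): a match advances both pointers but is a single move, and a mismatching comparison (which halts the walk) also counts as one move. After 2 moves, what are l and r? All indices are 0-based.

[0,7] 'q'=='q' → l++,r--
[1,6] 'n'=='n' → l++,r--

l=2, r=5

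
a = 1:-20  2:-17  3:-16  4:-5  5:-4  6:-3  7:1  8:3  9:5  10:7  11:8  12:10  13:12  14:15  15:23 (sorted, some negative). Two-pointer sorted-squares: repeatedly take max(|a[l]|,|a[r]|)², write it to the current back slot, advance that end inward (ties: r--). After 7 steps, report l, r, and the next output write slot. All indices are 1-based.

[1,15] |-20|<=|23| out[15]=529 → r--
[1,14] |-20|>|15| out[14]=400 → l++
[2,14] |-17|>|15| out[13]=289 → l++
[3,14] |-16|>|15| out[12]=256 → l++
[4,14] |-5|<=|15| out[11]=225 → r--
[4,13] |-5|<=|12| out[10]=144 → r--
[4,12] |-5|<=|10| out[9]=100 → r--

l=4, r=11, next write slot=8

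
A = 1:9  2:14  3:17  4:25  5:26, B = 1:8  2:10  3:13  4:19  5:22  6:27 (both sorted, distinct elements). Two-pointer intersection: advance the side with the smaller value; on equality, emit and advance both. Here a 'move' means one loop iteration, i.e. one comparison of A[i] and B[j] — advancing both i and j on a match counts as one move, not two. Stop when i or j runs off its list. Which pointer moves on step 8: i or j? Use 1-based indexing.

j

[i=1,j=1] 9>8 → j++
[i=1,j=2] 9<10 → i++
[i=2,j=2] 14>10 → j++
[i=2,j=3] 14>13 → j++
[i=2,j=4] 14<19 → i++
[i=3,j=4] 17<19 → i++
[i=4,j=4] 25>19 → j++
[i=4,j=5] 25>22 → j++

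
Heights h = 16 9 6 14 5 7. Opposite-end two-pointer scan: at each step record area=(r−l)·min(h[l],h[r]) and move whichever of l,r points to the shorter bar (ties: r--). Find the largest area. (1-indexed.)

l=1 r=6: min(16,7)*5=35 best=35 *, r--
l=1 r=5: min(16,5)*4=20 best=35, r--
l=1 r=4: min(16,14)*3=42 best=42 *, r--
l=1 r=3: min(16,6)*2=12 best=42, r--
l=1 r=2: min(16,9)*1=9 best=42, r--

max area = 42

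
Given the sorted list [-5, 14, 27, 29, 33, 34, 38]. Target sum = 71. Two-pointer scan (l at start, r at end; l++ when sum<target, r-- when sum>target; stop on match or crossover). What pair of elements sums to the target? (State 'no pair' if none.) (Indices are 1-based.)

l=1 r=7: -5+38=33 <71, l++
l=2 r=7: 14+38=52 <71, l++
l=3 r=7: 27+38=65 <71, l++
l=4 r=7: 29+38=67 <71, l++
l=5 r=7: 33+38=71, found

(33, 38)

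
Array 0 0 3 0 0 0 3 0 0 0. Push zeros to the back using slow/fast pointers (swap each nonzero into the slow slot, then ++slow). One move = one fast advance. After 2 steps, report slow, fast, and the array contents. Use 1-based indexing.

slow=1, fast=3, a=[0, 0, 3, 0, 0, 0, 3, 0, 0, 0]

(s=1,f=1) a[fast]=0 → fast++
(s=1,f=2) a[fast]=0 → fast++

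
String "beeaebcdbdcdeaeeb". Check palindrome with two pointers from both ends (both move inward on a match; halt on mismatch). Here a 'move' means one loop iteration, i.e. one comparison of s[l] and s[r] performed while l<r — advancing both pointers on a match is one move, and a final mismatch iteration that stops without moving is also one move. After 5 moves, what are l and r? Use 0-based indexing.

l=0 r=16: 'b'=='b', l++,r--
l=1 r=15: 'e'=='e', l++,r--
l=2 r=14: 'e'=='e', l++,r--
l=3 r=13: 'a'=='a', l++,r--
l=4 r=12: 'e'=='e', l++,r--

l=5, r=11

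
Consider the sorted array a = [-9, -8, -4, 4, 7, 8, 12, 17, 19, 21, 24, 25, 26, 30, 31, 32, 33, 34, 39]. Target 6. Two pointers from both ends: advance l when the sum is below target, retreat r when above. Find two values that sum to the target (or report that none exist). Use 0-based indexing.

no pair

[0,18] -9+39=30 >6 → r--
[0,17] -9+34=25 >6 → r--
[0,16] -9+33=24 >6 → r--
[0,15] -9+32=23 >6 → r--
[0,14] -9+31=22 >6 → r--
[0,13] -9+30=21 >6 → r--
[0,12] -9+26=17 >6 → r--
[0,11] -9+25=16 >6 → r--
[0,10] -9+24=15 >6 → r--
[0,9] -9+21=12 >6 → r--
[0,8] -9+19=10 >6 → r--
[0,7] -9+17=8 >6 → r--
[0,6] -9+12=3 <6 → l++
[1,6] -8+12=4 <6 → l++
[2,6] -4+12=8 >6 → r--
[2,5] -4+8=4 <6 → l++
[3,5] 4+8=12 >6 → r--
[3,4] 4+7=11 >6 → r--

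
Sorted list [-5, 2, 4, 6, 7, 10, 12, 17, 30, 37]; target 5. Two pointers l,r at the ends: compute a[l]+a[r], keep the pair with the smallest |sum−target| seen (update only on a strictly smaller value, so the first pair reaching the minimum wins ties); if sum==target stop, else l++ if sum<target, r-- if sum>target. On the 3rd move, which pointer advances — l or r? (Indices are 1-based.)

[1,10] -5+37=32 d=27 * → r--
[1,9] -5+30=25 d=20 * → r--
[1,8] -5+17=12 d=7 * → r--

r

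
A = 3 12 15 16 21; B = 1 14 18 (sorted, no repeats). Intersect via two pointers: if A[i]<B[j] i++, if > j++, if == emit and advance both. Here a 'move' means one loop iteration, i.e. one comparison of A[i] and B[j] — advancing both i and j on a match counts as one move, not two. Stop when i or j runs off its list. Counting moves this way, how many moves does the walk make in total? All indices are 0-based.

7 moves

i=0 j=0: 3>1, j++
i=0 j=1: 3<14, i++
i=1 j=1: 12<14, i++
i=2 j=1: 15>14, j++
i=2 j=2: 15<18, i++
i=3 j=2: 16<18, i++
i=4 j=2: 21>18, j++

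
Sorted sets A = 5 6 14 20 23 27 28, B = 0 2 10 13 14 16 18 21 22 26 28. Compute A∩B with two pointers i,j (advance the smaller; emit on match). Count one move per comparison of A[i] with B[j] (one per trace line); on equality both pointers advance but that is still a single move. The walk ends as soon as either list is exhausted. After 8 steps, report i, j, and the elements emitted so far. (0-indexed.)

i=0 j=0: 5>0, j++
i=0 j=1: 5>2, j++
i=0 j=2: 5<10, i++
i=1 j=2: 6<10, i++
i=2 j=2: 14>10, j++
i=2 j=3: 14>13, j++
i=2 j=4: 14==14 emit, i++,j++
i=3 j=5: 20>16, j++

i=3, j=6, emitted=[14]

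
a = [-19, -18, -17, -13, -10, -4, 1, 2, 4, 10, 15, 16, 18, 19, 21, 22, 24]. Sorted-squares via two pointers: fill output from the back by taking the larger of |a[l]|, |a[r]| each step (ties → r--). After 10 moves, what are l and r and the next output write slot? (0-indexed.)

l=0 r=16: |-19|<=|24| out[16]=576, r--
l=0 r=15: |-19|<=|22| out[15]=484, r--
l=0 r=14: |-19|<=|21| out[14]=441, r--
l=0 r=13: |-19|<=|19| out[13]=361, r--
l=0 r=12: |-19|>|18| out[12]=361, l++
l=1 r=12: |-18|<=|18| out[11]=324, r--
l=1 r=11: |-18|>|16| out[10]=324, l++
l=2 r=11: |-17|>|16| out[9]=289, l++
l=3 r=11: |-13|<=|16| out[8]=256, r--
l=3 r=10: |-13|<=|15| out[7]=225, r--

l=3, r=9, next write slot=6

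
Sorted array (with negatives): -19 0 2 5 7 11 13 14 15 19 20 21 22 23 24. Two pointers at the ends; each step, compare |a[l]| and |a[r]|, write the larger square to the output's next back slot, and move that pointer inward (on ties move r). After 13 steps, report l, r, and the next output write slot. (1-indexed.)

[1,15] |-19|<=|24| out[15]=576 → r--
[1,14] |-19|<=|23| out[14]=529 → r--
[1,13] |-19|<=|22| out[13]=484 → r--
[1,12] |-19|<=|21| out[12]=441 → r--
[1,11] |-19|<=|20| out[11]=400 → r--
[1,10] |-19|<=|19| out[10]=361 → r--
[1,9] |-19|>|15| out[9]=361 → l++
[2,9] |0|<=|15| out[8]=225 → r--
[2,8] |0|<=|14| out[7]=196 → r--
[2,7] |0|<=|13| out[6]=169 → r--
[2,6] |0|<=|11| out[5]=121 → r--
[2,5] |0|<=|7| out[4]=49 → r--
[2,4] |0|<=|5| out[3]=25 → r--

l=2, r=3, next write slot=2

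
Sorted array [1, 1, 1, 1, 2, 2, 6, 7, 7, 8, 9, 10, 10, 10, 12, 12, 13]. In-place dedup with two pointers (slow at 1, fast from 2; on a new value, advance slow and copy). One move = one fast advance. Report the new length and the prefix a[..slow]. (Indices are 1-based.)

(s=1,f=2) a[fast]=1=a[slow] dup → fast++
(s=1,f=3) a[fast]=1=a[slow] dup → fast++
(s=1,f=4) a[fast]=1=a[slow] dup → fast++
(s=1,f=5) a[fast]=2≠a[slow]=1 write a[2]=2 → slow++,fast++
(s=2,f=6) a[fast]=2=a[slow] dup → fast++
(s=2,f=7) a[fast]=6≠a[slow]=2 write a[3]=6 → slow++,fast++
(s=3,f=8) a[fast]=7≠a[slow]=6 write a[4]=7 → slow++,fast++
(s=4,f=9) a[fast]=7=a[slow] dup → fast++
(s=4,f=10) a[fast]=8≠a[slow]=7 write a[5]=8 → slow++,fast++
(s=5,f=11) a[fast]=9≠a[slow]=8 write a[6]=9 → slow++,fast++
(s=6,f=12) a[fast]=10≠a[slow]=9 write a[7]=10 → slow++,fast++
(s=7,f=13) a[fast]=10=a[slow] dup → fast++
(s=7,f=14) a[fast]=10=a[slow] dup → fast++
(s=7,f=15) a[fast]=12≠a[slow]=10 write a[8]=12 → slow++,fast++
(s=8,f=16) a[fast]=12=a[slow] dup → fast++
(s=8,f=17) a[fast]=13≠a[slow]=12 write a[9]=13 → slow++,fast++

length 9; prefix = [1, 2, 6, 7, 8, 9, 10, 12, 13]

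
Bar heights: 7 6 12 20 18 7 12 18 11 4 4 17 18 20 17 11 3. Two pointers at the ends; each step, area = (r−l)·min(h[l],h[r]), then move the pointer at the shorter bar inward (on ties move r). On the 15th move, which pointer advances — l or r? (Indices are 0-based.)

r

l=0 r=16: min(7,3)*16=48 best=48 *, r--
l=0 r=15: min(7,11)*15=105 best=105 *, l++
l=1 r=15: min(6,11)*14=84 best=105, l++
l=2 r=15: min(12,11)*13=143 best=143 *, r--
l=2 r=14: min(12,17)*12=144 best=144 *, l++
l=3 r=14: min(20,17)*11=187 best=187 *, r--
l=3 r=13: min(20,20)*10=200 best=200 *, r--
l=3 r=12: min(20,18)*9=162 best=200, r--
l=3 r=11: min(20,17)*8=136 best=200, r--
l=3 r=10: min(20,4)*7=28 best=200, r--
l=3 r=9: min(20,4)*6=24 best=200, r--
l=3 r=8: min(20,11)*5=55 best=200, r--
l=3 r=7: min(20,18)*4=72 best=200, r--
l=3 r=6: min(20,12)*3=36 best=200, r--
l=3 r=5: min(20,7)*2=14 best=200, r--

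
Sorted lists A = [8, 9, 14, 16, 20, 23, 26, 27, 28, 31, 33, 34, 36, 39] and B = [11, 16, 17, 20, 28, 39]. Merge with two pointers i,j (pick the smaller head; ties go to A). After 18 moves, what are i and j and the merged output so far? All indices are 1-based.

[i=1,j=1] A[i]=8<=B[j]=11 take 8 → i++
[i=2,j=1] A[i]=9<=B[j]=11 take 9 → i++
[i=3,j=1] A[i]=14>B[j]=11 take 11 → j++
[i=3,j=2] A[i]=14<=B[j]=16 take 14 → i++
[i=4,j=2] A[i]=16<=B[j]=16 take 16 → i++
[i=5,j=2] A[i]=20>B[j]=16 take 16 → j++
[i=5,j=3] A[i]=20>B[j]=17 take 17 → j++
[i=5,j=4] A[i]=20<=B[j]=20 take 20 → i++
[i=6,j=4] A[i]=23>B[j]=20 take 20 → j++
[i=6,j=5] A[i]=23<=B[j]=28 take 23 → i++
[i=7,j=5] A[i]=26<=B[j]=28 take 26 → i++
[i=8,j=5] A[i]=27<=B[j]=28 take 27 → i++
[i=9,j=5] A[i]=28<=B[j]=28 take 28 → i++
[i=10,j=5] A[i]=31>B[j]=28 take 28 → j++
[i=10,j=6] A[i]=31<=B[j]=39 take 31 → i++
[i=11,j=6] A[i]=33<=B[j]=39 take 33 → i++
[i=12,j=6] A[i]=34<=B[j]=39 take 34 → i++
[i=13,j=6] A[i]=36<=B[j]=39 take 36 → i++

i=14, j=6, merged so far=[8, 9, 11, 14, 16, 16, 17, 20, 20, 23, 26, 27, 28, 28, 31, 33, 34, 36]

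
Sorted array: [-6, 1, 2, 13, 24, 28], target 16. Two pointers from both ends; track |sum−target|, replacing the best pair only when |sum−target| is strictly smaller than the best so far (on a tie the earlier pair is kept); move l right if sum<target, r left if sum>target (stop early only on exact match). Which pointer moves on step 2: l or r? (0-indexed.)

r

[0,5] -6+28=22 d=6 * → r--
[0,4] -6+24=18 d=2 * → r--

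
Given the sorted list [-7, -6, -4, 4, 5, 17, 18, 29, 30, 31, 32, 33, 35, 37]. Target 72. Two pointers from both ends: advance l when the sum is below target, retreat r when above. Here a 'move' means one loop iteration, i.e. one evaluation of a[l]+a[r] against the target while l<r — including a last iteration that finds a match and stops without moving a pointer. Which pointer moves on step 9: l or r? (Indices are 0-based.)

[0,13] -7+37=30 <72 → l++
[1,13] -6+37=31 <72 → l++
[2,13] -4+37=33 <72 → l++
[3,13] 4+37=41 <72 → l++
[4,13] 5+37=42 <72 → l++
[5,13] 17+37=54 <72 → l++
[6,13] 18+37=55 <72 → l++
[7,13] 29+37=66 <72 → l++
[8,13] 30+37=67 <72 → l++

l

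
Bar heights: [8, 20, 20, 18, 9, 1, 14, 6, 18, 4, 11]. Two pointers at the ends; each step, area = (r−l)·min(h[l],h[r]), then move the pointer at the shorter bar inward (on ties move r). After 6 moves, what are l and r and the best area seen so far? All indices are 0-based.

l=1, r=5, best area=126

[0,10] min(8,11)*10=80 best=80 * → l++
[1,10] min(20,11)*9=99 best=99 * → r--
[1,9] min(20,4)*8=32 best=99 → r--
[1,8] min(20,18)*7=126 best=126 * → r--
[1,7] min(20,6)*6=36 best=126 → r--
[1,6] min(20,14)*5=70 best=126 → r--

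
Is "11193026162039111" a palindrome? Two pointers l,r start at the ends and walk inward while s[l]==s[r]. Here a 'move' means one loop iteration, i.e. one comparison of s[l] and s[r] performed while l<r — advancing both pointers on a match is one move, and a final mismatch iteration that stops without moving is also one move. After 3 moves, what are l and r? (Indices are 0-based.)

l=3, r=13

[0,16] '1'=='1' → l++,r--
[1,15] '1'=='1' → l++,r--
[2,14] '1'=='1' → l++,r--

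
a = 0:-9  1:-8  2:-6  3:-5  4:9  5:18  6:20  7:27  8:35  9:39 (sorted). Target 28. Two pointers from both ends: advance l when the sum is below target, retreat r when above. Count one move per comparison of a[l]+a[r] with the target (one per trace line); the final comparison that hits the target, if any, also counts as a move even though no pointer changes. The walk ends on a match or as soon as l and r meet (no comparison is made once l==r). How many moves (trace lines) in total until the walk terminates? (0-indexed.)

9 moves

l=0 r=9: -9+39=30 >28, r--
l=0 r=8: -9+35=26 <28, l++
l=1 r=8: -8+35=27 <28, l++
l=2 r=8: -6+35=29 >28, r--
l=2 r=7: -6+27=21 <28, l++
l=3 r=7: -5+27=22 <28, l++
l=4 r=7: 9+27=36 >28, r--
l=4 r=6: 9+20=29 >28, r--
l=4 r=5: 9+18=27 <28, l++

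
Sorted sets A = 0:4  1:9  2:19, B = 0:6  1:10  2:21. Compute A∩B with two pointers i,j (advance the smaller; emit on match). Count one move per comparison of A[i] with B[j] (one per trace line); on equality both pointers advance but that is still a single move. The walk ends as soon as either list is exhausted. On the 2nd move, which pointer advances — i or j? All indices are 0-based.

j

i=0 j=0: 4<6, i++
i=1 j=0: 9>6, j++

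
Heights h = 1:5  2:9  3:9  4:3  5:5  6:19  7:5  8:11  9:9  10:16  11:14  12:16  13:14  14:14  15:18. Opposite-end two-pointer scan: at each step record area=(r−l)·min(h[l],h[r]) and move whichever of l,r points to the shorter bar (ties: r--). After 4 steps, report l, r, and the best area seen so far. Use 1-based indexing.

l=5, r=15, best area=117

[1,15] min(5,18)*14=70 best=70 * → l++
[2,15] min(9,18)*13=117 best=117 * → l++
[3,15] min(9,18)*12=108 best=117 → l++
[4,15] min(3,18)*11=33 best=117 → l++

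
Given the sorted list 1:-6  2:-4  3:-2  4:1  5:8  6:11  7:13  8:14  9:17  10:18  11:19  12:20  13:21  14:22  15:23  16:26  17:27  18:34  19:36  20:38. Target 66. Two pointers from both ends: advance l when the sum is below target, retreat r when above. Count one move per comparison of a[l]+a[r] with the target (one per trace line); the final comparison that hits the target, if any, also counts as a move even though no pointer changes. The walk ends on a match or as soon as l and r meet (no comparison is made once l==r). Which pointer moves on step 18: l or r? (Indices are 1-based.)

l=1 r=20: -6+38=32 <66, l++
l=2 r=20: -4+38=34 <66, l++
l=3 r=20: -2+38=36 <66, l++
l=4 r=20: 1+38=39 <66, l++
l=5 r=20: 8+38=46 <66, l++
l=6 r=20: 11+38=49 <66, l++
l=7 r=20: 13+38=51 <66, l++
l=8 r=20: 14+38=52 <66, l++
l=9 r=20: 17+38=55 <66, l++
l=10 r=20: 18+38=56 <66, l++
l=11 r=20: 19+38=57 <66, l++
l=12 r=20: 20+38=58 <66, l++
l=13 r=20: 21+38=59 <66, l++
l=14 r=20: 22+38=60 <66, l++
l=15 r=20: 23+38=61 <66, l++
l=16 r=20: 26+38=64 <66, l++
l=17 r=20: 27+38=65 <66, l++
l=18 r=20: 34+38=72 >66, r--

r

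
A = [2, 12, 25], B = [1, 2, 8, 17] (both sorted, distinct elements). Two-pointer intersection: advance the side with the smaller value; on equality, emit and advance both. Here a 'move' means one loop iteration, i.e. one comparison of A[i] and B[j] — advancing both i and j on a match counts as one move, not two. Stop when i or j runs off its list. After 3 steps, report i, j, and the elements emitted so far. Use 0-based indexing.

i=1, j=3, emitted=[2]

[i=0,j=0] 2>1 → j++
[i=0,j=1] 2==2 emit → i++,j++
[i=1,j=2] 12>8 → j++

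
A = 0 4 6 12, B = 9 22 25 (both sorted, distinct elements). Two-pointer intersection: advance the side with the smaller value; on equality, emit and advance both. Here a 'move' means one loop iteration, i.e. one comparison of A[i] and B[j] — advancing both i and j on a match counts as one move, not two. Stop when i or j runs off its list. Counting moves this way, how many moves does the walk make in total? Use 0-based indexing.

i=0 j=0: 0<9, i++
i=1 j=0: 4<9, i++
i=2 j=0: 6<9, i++
i=3 j=0: 12>9, j++
i=3 j=1: 12<22, i++

5 moves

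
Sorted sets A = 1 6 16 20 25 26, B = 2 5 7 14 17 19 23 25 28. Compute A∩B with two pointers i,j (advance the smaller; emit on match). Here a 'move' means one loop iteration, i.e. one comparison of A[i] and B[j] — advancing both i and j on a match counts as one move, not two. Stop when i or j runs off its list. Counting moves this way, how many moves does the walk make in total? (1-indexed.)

[i=1,j=1] 1<2 → i++
[i=2,j=1] 6>2 → j++
[i=2,j=2] 6>5 → j++
[i=2,j=3] 6<7 → i++
[i=3,j=3] 16>7 → j++
[i=3,j=4] 16>14 → j++
[i=3,j=5] 16<17 → i++
[i=4,j=5] 20>17 → j++
[i=4,j=6] 20>19 → j++
[i=4,j=7] 20<23 → i++
[i=5,j=7] 25>23 → j++
[i=5,j=8] 25==25 emit → i++,j++
[i=6,j=9] 26<28 → i++

13 moves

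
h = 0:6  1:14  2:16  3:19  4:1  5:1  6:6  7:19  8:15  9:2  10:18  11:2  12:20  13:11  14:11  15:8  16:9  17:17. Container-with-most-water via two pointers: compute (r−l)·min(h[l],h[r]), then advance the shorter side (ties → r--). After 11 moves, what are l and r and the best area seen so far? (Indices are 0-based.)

[0,17] min(6,17)*17=102 best=102 * → l++
[1,17] min(14,17)*16=224 best=224 * → l++
[2,17] min(16,17)*15=240 best=240 * → l++
[3,17] min(19,17)*14=238 best=240 → r--
[3,16] min(19,9)*13=117 best=240 → r--
[3,15] min(19,8)*12=96 best=240 → r--
[3,14] min(19,11)*11=121 best=240 → r--
[3,13] min(19,11)*10=110 best=240 → r--
[3,12] min(19,20)*9=171 best=240 → l++
[4,12] min(1,20)*8=8 best=240 → l++
[5,12] min(1,20)*7=7 best=240 → l++

l=6, r=12, best area=240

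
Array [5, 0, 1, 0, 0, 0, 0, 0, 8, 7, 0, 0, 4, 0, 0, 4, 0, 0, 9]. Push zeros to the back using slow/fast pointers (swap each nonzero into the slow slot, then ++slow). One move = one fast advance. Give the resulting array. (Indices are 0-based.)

slow=0 fast=0: a[fast]=5≠0 swap→a[0]=5, slow++,fast++
slow=1 fast=1: a[fast]=0, fast++
slow=1 fast=2: a[fast]=1≠0 swap→a[1]=1, slow++,fast++
slow=2 fast=3: a[fast]=0, fast++
slow=2 fast=4: a[fast]=0, fast++
slow=2 fast=5: a[fast]=0, fast++
slow=2 fast=6: a[fast]=0, fast++
slow=2 fast=7: a[fast]=0, fast++
slow=2 fast=8: a[fast]=8≠0 swap→a[2]=8, slow++,fast++
slow=3 fast=9: a[fast]=7≠0 swap→a[3]=7, slow++,fast++
slow=4 fast=10: a[fast]=0, fast++
slow=4 fast=11: a[fast]=0, fast++
slow=4 fast=12: a[fast]=4≠0 swap→a[4]=4, slow++,fast++
slow=5 fast=13: a[fast]=0, fast++
slow=5 fast=14: a[fast]=0, fast++
slow=5 fast=15: a[fast]=4≠0 swap→a[5]=4, slow++,fast++
slow=6 fast=16: a[fast]=0, fast++
slow=6 fast=17: a[fast]=0, fast++
slow=6 fast=18: a[fast]=9≠0 swap→a[6]=9, slow++,fast++

[5, 1, 8, 7, 4, 4, 9, 0, 0, 0, 0, 0, 0, 0, 0, 0, 0, 0, 0]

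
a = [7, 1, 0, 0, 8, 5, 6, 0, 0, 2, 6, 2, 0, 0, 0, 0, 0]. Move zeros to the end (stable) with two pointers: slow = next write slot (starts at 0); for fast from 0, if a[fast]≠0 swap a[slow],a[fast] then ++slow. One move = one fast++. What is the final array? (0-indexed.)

(s=0,f=0) a[fast]=7≠0 swap→a[0]=7 → slow++,fast++
(s=1,f=1) a[fast]=1≠0 swap→a[1]=1 → slow++,fast++
(s=2,f=2) a[fast]=0 → fast++
(s=2,f=3) a[fast]=0 → fast++
(s=2,f=4) a[fast]=8≠0 swap→a[2]=8 → slow++,fast++
(s=3,f=5) a[fast]=5≠0 swap→a[3]=5 → slow++,fast++
(s=4,f=6) a[fast]=6≠0 swap→a[4]=6 → slow++,fast++
(s=5,f=7) a[fast]=0 → fast++
(s=5,f=8) a[fast]=0 → fast++
(s=5,f=9) a[fast]=2≠0 swap→a[5]=2 → slow++,fast++
(s=6,f=10) a[fast]=6≠0 swap→a[6]=6 → slow++,fast++
(s=7,f=11) a[fast]=2≠0 swap→a[7]=2 → slow++,fast++
(s=8,f=12) a[fast]=0 → fast++
(s=8,f=13) a[fast]=0 → fast++
(s=8,f=14) a[fast]=0 → fast++
(s=8,f=15) a[fast]=0 → fast++
(s=8,f=16) a[fast]=0 → fast++

[7, 1, 8, 5, 6, 2, 6, 2, 0, 0, 0, 0, 0, 0, 0, 0, 0]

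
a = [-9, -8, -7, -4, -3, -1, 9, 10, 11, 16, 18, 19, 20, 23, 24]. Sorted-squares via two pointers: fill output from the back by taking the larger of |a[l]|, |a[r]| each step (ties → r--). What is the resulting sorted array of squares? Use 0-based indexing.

[1, 9, 16, 49, 64, 81, 81, 100, 121, 256, 324, 361, 400, 529, 576]

l=0 r=14: |-9|<=|24| out[14]=576, r--
l=0 r=13: |-9|<=|23| out[13]=529, r--
l=0 r=12: |-9|<=|20| out[12]=400, r--
l=0 r=11: |-9|<=|19| out[11]=361, r--
l=0 r=10: |-9|<=|18| out[10]=324, r--
l=0 r=9: |-9|<=|16| out[9]=256, r--
l=0 r=8: |-9|<=|11| out[8]=121, r--
l=0 r=7: |-9|<=|10| out[7]=100, r--
l=0 r=6: |-9|<=|9| out[6]=81, r--
l=0 r=5: |-9|>|-1| out[5]=81, l++
l=1 r=5: |-8|>|-1| out[4]=64, l++
l=2 r=5: |-7|>|-1| out[3]=49, l++
l=3 r=5: |-4|>|-1| out[2]=16, l++
l=4 r=5: |-3|>|-1| out[1]=9, l++
l=5 r=5: |-1|<=|-1| out[0]=1, r--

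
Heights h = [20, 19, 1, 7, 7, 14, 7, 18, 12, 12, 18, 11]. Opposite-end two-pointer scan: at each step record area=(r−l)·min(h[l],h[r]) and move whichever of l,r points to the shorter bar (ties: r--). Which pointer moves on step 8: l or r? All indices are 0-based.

l=0 r=11: min(20,11)*11=121 best=121 *, r--
l=0 r=10: min(20,18)*10=180 best=180 *, r--
l=0 r=9: min(20,12)*9=108 best=180, r--
l=0 r=8: min(20,12)*8=96 best=180, r--
l=0 r=7: min(20,18)*7=126 best=180, r--
l=0 r=6: min(20,7)*6=42 best=180, r--
l=0 r=5: min(20,14)*5=70 best=180, r--
l=0 r=4: min(20,7)*4=28 best=180, r--

r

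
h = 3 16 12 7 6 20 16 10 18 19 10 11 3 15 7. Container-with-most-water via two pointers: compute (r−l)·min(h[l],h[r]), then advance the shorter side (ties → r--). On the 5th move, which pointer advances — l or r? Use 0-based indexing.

r

[0,14] min(3,7)*14=42 best=42 * → l++
[1,14] min(16,7)*13=91 best=91 * → r--
[1,13] min(16,15)*12=180 best=180 * → r--
[1,12] min(16,3)*11=33 best=180 → r--
[1,11] min(16,11)*10=110 best=180 → r--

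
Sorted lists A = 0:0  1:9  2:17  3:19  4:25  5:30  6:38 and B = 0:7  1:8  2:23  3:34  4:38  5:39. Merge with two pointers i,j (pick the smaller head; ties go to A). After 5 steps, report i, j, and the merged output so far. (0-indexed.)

[i=0,j=0] A[i]=0<=B[j]=7 take 0 → i++
[i=1,j=0] A[i]=9>B[j]=7 take 7 → j++
[i=1,j=1] A[i]=9>B[j]=8 take 8 → j++
[i=1,j=2] A[i]=9<=B[j]=23 take 9 → i++
[i=2,j=2] A[i]=17<=B[j]=23 take 17 → i++

i=3, j=2, merged so far=[0, 7, 8, 9, 17]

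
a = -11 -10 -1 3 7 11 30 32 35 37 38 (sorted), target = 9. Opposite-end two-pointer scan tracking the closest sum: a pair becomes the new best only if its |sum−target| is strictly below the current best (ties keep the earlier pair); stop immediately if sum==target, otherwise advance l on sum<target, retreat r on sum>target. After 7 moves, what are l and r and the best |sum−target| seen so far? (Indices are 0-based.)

l=0 r=10: -11+38=27 d=18 *, r--
l=0 r=9: -11+37=26 d=17 *, r--
l=0 r=8: -11+35=24 d=15 *, r--
l=0 r=7: -11+32=21 d=12 *, r--
l=0 r=6: -11+30=19 d=10 *, r--
l=0 r=5: -11+11=0 d=9 *, l++
l=1 r=5: -10+11=1 d=8 *, l++

l=2, r=5, best |Δ|=8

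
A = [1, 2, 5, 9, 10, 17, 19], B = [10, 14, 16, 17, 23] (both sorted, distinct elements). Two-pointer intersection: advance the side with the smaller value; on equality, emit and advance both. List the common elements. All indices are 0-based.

[i=0,j=0] 1<10 → i++
[i=1,j=0] 2<10 → i++
[i=2,j=0] 5<10 → i++
[i=3,j=0] 9<10 → i++
[i=4,j=0] 10==10 emit → i++,j++
[i=5,j=1] 17>14 → j++
[i=5,j=2] 17>16 → j++
[i=5,j=3] 17==17 emit → i++,j++
[i=6,j=4] 19<23 → i++

intersection = [10, 17]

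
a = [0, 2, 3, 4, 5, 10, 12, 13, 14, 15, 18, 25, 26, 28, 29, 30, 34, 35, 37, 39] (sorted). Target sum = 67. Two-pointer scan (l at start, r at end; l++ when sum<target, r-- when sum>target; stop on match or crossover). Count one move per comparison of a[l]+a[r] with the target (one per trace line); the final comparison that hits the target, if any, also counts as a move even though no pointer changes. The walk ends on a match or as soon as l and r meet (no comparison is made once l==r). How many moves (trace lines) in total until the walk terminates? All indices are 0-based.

14 moves

[0,19] 0+39=39 <67 → l++
[1,19] 2+39=41 <67 → l++
[2,19] 3+39=42 <67 → l++
[3,19] 4+39=43 <67 → l++
[4,19] 5+39=44 <67 → l++
[5,19] 10+39=49 <67 → l++
[6,19] 12+39=51 <67 → l++
[7,19] 13+39=52 <67 → l++
[8,19] 14+39=53 <67 → l++
[9,19] 15+39=54 <67 → l++
[10,19] 18+39=57 <67 → l++
[11,19] 25+39=64 <67 → l++
[12,19] 26+39=65 <67 → l++
[13,19] 28+39=67 → found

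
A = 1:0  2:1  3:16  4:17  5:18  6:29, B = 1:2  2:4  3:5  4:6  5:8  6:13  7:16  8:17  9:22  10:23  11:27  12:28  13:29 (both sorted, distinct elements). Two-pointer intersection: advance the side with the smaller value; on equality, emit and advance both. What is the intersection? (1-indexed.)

intersection = [16, 17, 29]

[i=1,j=1] 0<2 → i++
[i=2,j=1] 1<2 → i++
[i=3,j=1] 16>2 → j++
[i=3,j=2] 16>4 → j++
[i=3,j=3] 16>5 → j++
[i=3,j=4] 16>6 → j++
[i=3,j=5] 16>8 → j++
[i=3,j=6] 16>13 → j++
[i=3,j=7] 16==16 emit → i++,j++
[i=4,j=8] 17==17 emit → i++,j++
[i=5,j=9] 18<22 → i++
[i=6,j=9] 29>22 → j++
[i=6,j=10] 29>23 → j++
[i=6,j=11] 29>27 → j++
[i=6,j=12] 29>28 → j++
[i=6,j=13] 29==29 emit → i++,j++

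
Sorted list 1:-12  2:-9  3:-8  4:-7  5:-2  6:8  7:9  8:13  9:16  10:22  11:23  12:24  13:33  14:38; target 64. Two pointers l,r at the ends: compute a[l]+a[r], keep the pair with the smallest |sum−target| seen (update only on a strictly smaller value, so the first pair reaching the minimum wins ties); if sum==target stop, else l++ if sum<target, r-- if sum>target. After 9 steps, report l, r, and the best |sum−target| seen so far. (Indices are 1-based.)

l=10, r=14, best |Δ|=10

l=1 r=14: -12+38=26 d=38 *, l++
l=2 r=14: -9+38=29 d=35 *, l++
l=3 r=14: -8+38=30 d=34 *, l++
l=4 r=14: -7+38=31 d=33 *, l++
l=5 r=14: -2+38=36 d=28 *, l++
l=6 r=14: 8+38=46 d=18 *, l++
l=7 r=14: 9+38=47 d=17 *, l++
l=8 r=14: 13+38=51 d=13 *, l++
l=9 r=14: 16+38=54 d=10 *, l++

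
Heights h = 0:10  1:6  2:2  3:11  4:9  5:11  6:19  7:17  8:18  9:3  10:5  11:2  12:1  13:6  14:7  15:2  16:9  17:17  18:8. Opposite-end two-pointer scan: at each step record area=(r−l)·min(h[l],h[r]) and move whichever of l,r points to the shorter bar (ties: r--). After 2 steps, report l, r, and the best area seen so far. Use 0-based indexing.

l=0 r=18: min(10,8)*18=144 best=144 *, r--
l=0 r=17: min(10,17)*17=170 best=170 *, l++

l=1, r=17, best area=170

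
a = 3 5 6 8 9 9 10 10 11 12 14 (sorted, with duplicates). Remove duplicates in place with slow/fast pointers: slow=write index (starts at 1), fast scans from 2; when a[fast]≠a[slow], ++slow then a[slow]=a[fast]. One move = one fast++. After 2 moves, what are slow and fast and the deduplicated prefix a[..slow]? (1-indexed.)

slow=3, fast=4, prefix=[3, 5, 6]

slow=1 fast=2: a[fast]=5≠a[slow]=3 write a[2]=5, slow++,fast++
slow=2 fast=3: a[fast]=6≠a[slow]=5 write a[3]=6, slow++,fast++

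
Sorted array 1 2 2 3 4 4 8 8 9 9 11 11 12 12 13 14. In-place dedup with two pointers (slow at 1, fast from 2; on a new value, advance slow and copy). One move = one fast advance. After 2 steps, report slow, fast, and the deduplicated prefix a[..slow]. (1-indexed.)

slow=1 fast=2: a[fast]=2≠a[slow]=1 write a[2]=2, slow++,fast++
slow=2 fast=3: a[fast]=2=a[slow] dup, fast++

slow=2, fast=4, prefix=[1, 2]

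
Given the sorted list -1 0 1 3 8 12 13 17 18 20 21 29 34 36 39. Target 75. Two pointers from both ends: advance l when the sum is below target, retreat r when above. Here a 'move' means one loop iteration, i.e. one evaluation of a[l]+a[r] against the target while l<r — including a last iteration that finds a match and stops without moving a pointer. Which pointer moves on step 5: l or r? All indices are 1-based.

l

l=1 r=15: -1+39=38 <75, l++
l=2 r=15: 0+39=39 <75, l++
l=3 r=15: 1+39=40 <75, l++
l=4 r=15: 3+39=42 <75, l++
l=5 r=15: 8+39=47 <75, l++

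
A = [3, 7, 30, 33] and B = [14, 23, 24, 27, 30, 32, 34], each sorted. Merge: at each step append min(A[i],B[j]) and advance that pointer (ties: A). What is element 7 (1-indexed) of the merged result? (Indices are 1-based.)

[i=1,j=1] A[i]=3<=B[j]=14 take 3 → i++
[i=2,j=1] A[i]=7<=B[j]=14 take 7 → i++
[i=3,j=1] A[i]=30>B[j]=14 take 14 → j++
[i=3,j=2] A[i]=30>B[j]=23 take 23 → j++
[i=3,j=3] A[i]=30>B[j]=24 take 24 → j++
[i=3,j=4] A[i]=30>B[j]=27 take 27 → j++
[i=3,j=5] A[i]=30<=B[j]=30 take 30 → i++
[i=4,j=5] A[i]=33>B[j]=30 take 30 → j++
[i=4,j=6] A[i]=33>B[j]=32 take 32 → j++
[i=4,j=7] A[i]=33<=B[j]=34 take 33 → i++
[i=5,j=7] A done, take B[j]=34 → j++

merged[7] = 30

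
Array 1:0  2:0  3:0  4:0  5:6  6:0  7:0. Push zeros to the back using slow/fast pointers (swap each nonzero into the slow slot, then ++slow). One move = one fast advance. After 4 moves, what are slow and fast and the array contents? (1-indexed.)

slow=1, fast=5, a=[0, 0, 0, 0, 6, 0, 0]

slow=1 fast=1: a[fast]=0, fast++
slow=1 fast=2: a[fast]=0, fast++
slow=1 fast=3: a[fast]=0, fast++
slow=1 fast=4: a[fast]=0, fast++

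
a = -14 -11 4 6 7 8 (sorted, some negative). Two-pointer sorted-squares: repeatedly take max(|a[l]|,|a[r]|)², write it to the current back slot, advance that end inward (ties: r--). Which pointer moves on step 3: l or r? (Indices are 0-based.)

l=0 r=5: |-14|>|8| out[5]=196, l++
l=1 r=5: |-11|>|8| out[4]=121, l++
l=2 r=5: |4|<=|8| out[3]=64, r--

r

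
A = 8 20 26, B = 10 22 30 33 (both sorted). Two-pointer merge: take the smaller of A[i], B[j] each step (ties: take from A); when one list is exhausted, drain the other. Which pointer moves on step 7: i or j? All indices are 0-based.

j

[i=0,j=0] A[i]=8<=B[j]=10 take 8 → i++
[i=1,j=0] A[i]=20>B[j]=10 take 10 → j++
[i=1,j=1] A[i]=20<=B[j]=22 take 20 → i++
[i=2,j=1] A[i]=26>B[j]=22 take 22 → j++
[i=2,j=2] A[i]=26<=B[j]=30 take 26 → i++
[i=3,j=2] A done, take B[j]=30 → j++
[i=3,j=3] A done, take B[j]=33 → j++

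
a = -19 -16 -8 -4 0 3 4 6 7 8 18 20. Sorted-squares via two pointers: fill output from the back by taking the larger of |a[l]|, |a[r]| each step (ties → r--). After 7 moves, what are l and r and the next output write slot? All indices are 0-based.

l=0 r=11: |-19|<=|20| out[11]=400, r--
l=0 r=10: |-19|>|18| out[10]=361, l++
l=1 r=10: |-16|<=|18| out[9]=324, r--
l=1 r=9: |-16|>|8| out[8]=256, l++
l=2 r=9: |-8|<=|8| out[7]=64, r--
l=2 r=8: |-8|>|7| out[6]=64, l++
l=3 r=8: |-4|<=|7| out[5]=49, r--

l=3, r=7, next write slot=4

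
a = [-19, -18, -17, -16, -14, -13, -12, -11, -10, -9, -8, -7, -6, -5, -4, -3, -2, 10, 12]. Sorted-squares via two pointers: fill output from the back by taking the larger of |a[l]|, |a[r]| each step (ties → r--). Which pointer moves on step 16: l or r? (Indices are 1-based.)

l

l=1 r=19: |-19|>|12| out[19]=361, l++
l=2 r=19: |-18|>|12| out[18]=324, l++
l=3 r=19: |-17|>|12| out[17]=289, l++
l=4 r=19: |-16|>|12| out[16]=256, l++
l=5 r=19: |-14|>|12| out[15]=196, l++
l=6 r=19: |-13|>|12| out[14]=169, l++
l=7 r=19: |-12|<=|12| out[13]=144, r--
l=7 r=18: |-12|>|10| out[12]=144, l++
l=8 r=18: |-11|>|10| out[11]=121, l++
l=9 r=18: |-10|<=|10| out[10]=100, r--
l=9 r=17: |-10|>|-2| out[9]=100, l++
l=10 r=17: |-9|>|-2| out[8]=81, l++
l=11 r=17: |-8|>|-2| out[7]=64, l++
l=12 r=17: |-7|>|-2| out[6]=49, l++
l=13 r=17: |-6|>|-2| out[5]=36, l++
l=14 r=17: |-5|>|-2| out[4]=25, l++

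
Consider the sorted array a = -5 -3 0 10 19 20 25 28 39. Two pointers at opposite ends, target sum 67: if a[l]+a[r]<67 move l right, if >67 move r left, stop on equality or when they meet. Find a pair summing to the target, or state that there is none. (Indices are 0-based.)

(28, 39)

l=0 r=8: -5+39=34 <67, l++
l=1 r=8: -3+39=36 <67, l++
l=2 r=8: 0+39=39 <67, l++
l=3 r=8: 10+39=49 <67, l++
l=4 r=8: 19+39=58 <67, l++
l=5 r=8: 20+39=59 <67, l++
l=6 r=8: 25+39=64 <67, l++
l=7 r=8: 28+39=67, found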